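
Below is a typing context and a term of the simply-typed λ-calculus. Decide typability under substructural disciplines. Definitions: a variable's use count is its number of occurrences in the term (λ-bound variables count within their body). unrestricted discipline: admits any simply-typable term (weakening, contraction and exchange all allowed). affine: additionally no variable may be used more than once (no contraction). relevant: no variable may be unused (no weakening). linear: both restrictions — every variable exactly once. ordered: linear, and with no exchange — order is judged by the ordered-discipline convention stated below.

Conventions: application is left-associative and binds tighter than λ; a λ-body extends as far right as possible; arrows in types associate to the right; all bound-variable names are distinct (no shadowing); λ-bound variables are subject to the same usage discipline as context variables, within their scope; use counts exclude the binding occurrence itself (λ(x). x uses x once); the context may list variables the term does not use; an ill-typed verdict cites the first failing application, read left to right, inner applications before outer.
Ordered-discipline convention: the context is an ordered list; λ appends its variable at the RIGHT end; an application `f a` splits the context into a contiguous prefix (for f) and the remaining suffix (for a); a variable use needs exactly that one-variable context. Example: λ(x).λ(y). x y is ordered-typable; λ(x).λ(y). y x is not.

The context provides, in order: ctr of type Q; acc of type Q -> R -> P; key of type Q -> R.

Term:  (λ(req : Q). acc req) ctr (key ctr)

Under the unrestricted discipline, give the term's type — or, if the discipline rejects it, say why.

term : P
counts: ctr=2; acc=1; key=1; req [bound]=1
uses in reading order: acc, req, ctr, key, ctr
typing: well-typed at P
all disciplines: ordered ✗ · linear ✗ · affine ✗ · relevant ✓ · unrestricted ✓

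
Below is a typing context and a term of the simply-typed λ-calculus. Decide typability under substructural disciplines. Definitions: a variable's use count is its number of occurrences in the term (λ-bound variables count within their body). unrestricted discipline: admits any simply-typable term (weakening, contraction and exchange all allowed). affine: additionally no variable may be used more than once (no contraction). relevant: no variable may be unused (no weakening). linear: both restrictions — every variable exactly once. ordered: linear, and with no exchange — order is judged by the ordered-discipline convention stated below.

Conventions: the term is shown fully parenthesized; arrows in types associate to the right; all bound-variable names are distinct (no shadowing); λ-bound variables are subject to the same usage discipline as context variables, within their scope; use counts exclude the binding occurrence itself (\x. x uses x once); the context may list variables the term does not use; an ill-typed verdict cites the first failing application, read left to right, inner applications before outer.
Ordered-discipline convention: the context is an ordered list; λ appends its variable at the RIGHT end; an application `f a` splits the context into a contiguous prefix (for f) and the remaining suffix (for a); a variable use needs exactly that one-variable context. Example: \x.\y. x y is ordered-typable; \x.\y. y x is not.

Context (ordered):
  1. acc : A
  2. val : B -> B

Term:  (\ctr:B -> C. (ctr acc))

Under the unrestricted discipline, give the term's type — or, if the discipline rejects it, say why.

not well-typed under unrestricted — the type mismatch rejects it
usage: acc ×1; val ×0; ctr (bound) ×1
order of uses: ctr, acc
typing: ill-typed: argument of type A where B is required
across the five disciplines: ordered ✗, linear ✗, affine ✗, relevant ✗, unrestricted ✗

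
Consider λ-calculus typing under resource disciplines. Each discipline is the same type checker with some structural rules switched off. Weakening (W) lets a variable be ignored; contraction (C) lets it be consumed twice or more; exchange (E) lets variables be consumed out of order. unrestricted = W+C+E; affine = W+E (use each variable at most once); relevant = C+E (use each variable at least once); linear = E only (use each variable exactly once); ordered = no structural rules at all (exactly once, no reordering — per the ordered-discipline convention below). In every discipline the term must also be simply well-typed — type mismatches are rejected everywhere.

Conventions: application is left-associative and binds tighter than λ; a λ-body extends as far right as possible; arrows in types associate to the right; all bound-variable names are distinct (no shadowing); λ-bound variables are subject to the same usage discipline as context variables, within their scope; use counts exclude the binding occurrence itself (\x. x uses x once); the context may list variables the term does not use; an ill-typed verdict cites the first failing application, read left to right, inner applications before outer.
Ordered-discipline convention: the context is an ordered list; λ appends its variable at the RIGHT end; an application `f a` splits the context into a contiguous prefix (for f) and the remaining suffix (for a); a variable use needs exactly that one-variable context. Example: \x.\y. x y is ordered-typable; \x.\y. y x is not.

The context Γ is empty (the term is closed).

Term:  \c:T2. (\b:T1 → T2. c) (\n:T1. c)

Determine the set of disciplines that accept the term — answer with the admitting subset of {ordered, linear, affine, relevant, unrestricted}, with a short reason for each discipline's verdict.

admitting disciplines: unrestricted
usage: c (bound)=2, b (bound)=0, n (bound)=0
uses in reading order: c, c
typing: well-typed at T2 → T2
ordered: ✗ — c ×2 used more than once (contraction); unused: b, n — weakening required
linear: ✗ — c ×2 used more than once (contraction); unused: b, n — weakening required
affine: ✗ — c ×2 used more than once (contraction)
relevant: ✗ — unused: b, n — weakening required
unrestricted: ✓ — type-checks (T2 → T2) and nothing is barred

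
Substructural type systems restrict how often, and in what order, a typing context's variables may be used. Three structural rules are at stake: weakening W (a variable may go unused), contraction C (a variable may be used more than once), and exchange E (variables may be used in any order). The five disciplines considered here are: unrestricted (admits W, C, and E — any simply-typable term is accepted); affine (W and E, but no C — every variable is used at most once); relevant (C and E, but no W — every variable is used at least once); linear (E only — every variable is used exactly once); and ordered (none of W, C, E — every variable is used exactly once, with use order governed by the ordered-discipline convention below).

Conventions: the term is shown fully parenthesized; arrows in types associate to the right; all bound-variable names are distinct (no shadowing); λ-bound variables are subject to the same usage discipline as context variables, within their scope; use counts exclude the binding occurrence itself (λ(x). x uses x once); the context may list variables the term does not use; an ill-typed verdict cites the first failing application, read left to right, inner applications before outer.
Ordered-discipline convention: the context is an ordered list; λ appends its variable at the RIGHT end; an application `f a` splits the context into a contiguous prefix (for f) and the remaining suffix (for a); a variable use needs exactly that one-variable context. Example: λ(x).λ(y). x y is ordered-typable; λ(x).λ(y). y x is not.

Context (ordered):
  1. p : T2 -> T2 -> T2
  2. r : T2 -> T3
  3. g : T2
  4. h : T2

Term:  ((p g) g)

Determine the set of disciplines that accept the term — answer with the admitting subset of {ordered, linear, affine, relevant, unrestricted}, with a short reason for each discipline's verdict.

admitting disciplines: unrestricted
counts: p: 1×; r: 0×; g: 2×; h: 0×
left-to-right use order: p, g, g
typing: the term checks, with type T2
ordered: ✗, uses contraction: g ×2; r, h never used (weakening)
linear: ✗, uses contraction: g ×2; r, h never used (weakening)
affine: ✗, uses contraction: g ×2
relevant: ✗, r, h never used (weakening)
unrestricted: ✓, well-typed at T2; no restrictions here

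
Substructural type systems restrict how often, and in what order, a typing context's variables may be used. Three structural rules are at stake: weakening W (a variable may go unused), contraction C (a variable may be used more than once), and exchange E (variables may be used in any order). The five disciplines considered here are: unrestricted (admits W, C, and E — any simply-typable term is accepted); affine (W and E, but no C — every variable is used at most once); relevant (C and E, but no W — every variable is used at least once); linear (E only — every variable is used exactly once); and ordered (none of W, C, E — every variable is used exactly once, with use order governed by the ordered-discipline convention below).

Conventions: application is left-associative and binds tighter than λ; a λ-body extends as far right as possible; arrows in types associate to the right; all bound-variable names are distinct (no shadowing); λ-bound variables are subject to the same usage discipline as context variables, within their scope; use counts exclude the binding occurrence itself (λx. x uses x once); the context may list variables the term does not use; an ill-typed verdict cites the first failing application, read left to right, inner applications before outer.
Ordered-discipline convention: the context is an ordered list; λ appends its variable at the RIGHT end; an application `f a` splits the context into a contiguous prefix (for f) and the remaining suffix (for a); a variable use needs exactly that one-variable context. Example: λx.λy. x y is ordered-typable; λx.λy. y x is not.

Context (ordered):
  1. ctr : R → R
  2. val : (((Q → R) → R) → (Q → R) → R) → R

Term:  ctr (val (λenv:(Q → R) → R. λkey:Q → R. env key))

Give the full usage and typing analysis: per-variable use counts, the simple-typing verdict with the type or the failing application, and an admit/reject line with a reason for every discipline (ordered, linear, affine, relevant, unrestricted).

variable uses: ctr: 1×, val: 1×, env (bound): 1×, key (bound): 1×
left-to-right use order: ctr, val, env, key
typing: ✓ — R
ordered: ✓, ctr, val, env, key once each; derivable with no W/C/E
linear: ✓, ctr, val, env, key: one use apiece
affine: ✓, ctr, val, env, key: no repeats, contraction unneeded
relevant: ✓, ctr, val, env, key: all used, weakening unneeded
unrestricted: ✓, type-checks (R) and nothing is barred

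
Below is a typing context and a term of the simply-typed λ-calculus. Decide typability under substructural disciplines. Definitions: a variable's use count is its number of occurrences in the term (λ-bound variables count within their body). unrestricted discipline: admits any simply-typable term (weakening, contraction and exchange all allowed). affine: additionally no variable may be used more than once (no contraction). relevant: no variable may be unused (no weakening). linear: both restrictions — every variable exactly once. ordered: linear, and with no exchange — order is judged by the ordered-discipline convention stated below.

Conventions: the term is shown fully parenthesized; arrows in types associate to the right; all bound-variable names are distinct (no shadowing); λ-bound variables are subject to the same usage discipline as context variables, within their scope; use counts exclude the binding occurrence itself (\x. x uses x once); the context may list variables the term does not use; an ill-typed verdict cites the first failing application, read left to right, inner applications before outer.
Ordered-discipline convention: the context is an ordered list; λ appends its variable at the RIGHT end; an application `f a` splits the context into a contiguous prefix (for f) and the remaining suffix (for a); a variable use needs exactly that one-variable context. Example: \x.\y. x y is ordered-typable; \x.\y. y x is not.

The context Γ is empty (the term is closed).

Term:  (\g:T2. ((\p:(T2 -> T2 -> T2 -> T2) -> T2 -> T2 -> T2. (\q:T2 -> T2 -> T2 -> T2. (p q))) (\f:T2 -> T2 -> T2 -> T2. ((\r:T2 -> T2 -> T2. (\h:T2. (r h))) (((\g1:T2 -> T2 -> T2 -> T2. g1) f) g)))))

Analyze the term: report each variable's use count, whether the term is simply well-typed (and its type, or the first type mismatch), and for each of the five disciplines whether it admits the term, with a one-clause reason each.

use counts: g (λ-bound): 1×; p (λ-bound): 1×; q (λ-bound): 1×; f (λ-bound): 1×; r (λ-bound): 1×; h (λ-bound): 1×; g1 (λ-bound): 1×
order of uses: p, q, r, h, g1, f, g
typing: the term checks, with type T2 -> (T2 -> T2 -> T2 -> T2) -> T2 -> T2 -> T2
ordered: ✗, use order p, q, r, h, g1, f, g needs exchange
linear: ✓, exactly-once usage across g, p, q, f, r, h, g1
affine: ✓, at most one use each (g, p, q, f, r, h, g1)
relevant: ✓, none of g, p, q, f, r, h, g1 goes unused
unrestricted: ✓, well-typed at T2 -> (T2 -> T2 -> T2 -> T2) -> T2 -> T2 -> T2; no restrictions here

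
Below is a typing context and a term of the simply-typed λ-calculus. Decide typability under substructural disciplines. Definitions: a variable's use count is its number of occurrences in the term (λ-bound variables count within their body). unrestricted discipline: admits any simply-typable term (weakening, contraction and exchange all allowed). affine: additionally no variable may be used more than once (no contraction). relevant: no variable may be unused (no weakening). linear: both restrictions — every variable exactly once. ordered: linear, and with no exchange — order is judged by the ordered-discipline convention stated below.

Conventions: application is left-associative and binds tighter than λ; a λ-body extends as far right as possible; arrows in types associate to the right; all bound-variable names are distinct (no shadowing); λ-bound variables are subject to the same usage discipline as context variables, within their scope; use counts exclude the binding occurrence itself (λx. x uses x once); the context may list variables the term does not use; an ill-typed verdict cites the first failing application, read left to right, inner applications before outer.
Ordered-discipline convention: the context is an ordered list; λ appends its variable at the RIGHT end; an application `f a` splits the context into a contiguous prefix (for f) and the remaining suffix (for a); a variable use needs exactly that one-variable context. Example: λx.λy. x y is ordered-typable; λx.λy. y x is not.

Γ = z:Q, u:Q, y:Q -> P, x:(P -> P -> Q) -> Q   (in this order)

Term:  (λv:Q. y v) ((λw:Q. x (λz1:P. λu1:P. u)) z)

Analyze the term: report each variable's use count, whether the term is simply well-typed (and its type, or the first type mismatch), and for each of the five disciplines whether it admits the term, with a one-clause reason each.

variable uses: z ×1, u ×1, y ×1, x ×1, v (λ-bound) ×1, w (λ-bound) ×0, z1 (λ-bound) ×0, u1 (λ-bound) ×0
uses in reading order: y, v, x, u, z
typing: well-typed — term : P
ordered ✗ (w, z1, u1 never used (weakening))
linear ✗ (w, z1, u1 never used (weakening))
affine ✓ (at most one use each (z, u, y, x, v, w, z1, u1))
relevant ✗ (w, z1, u1 never used (weakening))
unrestricted ✓ (simply typable at P; W, C, E all held)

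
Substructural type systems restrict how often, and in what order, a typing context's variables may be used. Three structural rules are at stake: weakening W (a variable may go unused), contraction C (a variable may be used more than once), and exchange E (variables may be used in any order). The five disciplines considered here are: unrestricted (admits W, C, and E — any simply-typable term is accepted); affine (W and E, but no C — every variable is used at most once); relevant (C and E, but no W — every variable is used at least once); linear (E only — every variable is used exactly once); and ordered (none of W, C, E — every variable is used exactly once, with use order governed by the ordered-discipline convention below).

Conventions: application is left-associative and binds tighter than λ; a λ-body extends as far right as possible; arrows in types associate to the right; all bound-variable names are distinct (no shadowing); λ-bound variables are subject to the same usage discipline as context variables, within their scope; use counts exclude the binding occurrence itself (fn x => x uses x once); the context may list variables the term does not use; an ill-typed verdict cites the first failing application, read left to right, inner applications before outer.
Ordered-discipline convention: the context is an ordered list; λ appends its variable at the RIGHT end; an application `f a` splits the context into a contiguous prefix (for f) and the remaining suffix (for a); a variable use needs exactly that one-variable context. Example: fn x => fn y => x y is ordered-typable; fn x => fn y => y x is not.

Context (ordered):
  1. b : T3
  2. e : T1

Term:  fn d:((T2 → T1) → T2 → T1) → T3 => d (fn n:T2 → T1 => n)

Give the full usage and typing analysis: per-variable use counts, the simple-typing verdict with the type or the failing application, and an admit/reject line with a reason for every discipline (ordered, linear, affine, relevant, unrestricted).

usage: b: 0; e: 0; d (bound): 1; n (bound): 1
uses in reading order: d, n
typing: the term checks, with type (((T2 → T1) → T2 → T1) → T3) → T3
ordered ✗ (b, e left unused)
linear ✗ (b, e left unused)
affine ✓ (b, e, d, n: no repeats, contraction unneeded)
relevant ✗ (b, e left unused)
unrestricted ✓ (simply typable at (((T2 → T1) → T2 → T1) → T3) → T3; W, C, E all held)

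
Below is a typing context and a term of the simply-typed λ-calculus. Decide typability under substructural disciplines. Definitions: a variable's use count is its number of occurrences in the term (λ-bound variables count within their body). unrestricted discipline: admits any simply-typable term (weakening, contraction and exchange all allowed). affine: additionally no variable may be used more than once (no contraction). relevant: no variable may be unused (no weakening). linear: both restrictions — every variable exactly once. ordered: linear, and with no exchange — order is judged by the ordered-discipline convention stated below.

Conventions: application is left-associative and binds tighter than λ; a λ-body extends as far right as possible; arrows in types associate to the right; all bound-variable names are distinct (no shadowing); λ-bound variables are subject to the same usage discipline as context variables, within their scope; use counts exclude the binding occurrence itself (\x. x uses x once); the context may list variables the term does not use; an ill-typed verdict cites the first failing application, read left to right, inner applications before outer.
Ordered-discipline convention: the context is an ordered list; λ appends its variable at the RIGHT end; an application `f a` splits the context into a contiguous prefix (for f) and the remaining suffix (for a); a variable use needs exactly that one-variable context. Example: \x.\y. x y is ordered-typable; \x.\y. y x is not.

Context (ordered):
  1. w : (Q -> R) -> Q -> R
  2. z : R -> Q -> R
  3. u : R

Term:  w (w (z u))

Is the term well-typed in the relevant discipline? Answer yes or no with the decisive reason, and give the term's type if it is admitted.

yes — none of w, z, u goes unused; term : Q -> R
counts: w: 2; z: 1; u: 1
left-to-right use order: w, w, z, u
typing: the term checks, with type Q -> R
across the five disciplines: ordered ✗, linear ✗, affine ✗, relevant ✓, unrestricted ✓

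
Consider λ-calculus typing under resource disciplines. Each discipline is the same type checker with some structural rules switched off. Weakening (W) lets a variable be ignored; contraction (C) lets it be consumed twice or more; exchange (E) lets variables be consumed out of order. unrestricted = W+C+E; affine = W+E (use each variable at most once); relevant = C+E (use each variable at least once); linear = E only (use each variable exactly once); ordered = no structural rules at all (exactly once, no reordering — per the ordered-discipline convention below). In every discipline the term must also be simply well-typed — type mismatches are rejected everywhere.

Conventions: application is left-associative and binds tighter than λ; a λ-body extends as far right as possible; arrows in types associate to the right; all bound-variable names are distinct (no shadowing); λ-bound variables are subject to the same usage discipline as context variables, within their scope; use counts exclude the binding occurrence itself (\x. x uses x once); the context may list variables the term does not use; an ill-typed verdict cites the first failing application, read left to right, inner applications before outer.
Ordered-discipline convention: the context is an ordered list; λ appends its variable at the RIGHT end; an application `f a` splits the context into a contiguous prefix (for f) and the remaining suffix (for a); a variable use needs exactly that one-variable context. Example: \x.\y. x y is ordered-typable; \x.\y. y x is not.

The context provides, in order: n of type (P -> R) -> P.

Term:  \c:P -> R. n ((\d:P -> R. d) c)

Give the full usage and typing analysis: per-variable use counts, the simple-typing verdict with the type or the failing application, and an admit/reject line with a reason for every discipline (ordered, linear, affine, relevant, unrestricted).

counts: n: 1, c [bound]: 1, d [bound]: 1
order of uses: n, d, c
typing: the term checks, with type (P -> R) -> P
ordered: ✓, n, c, d: once each, no exchange needed
linear: ✓, exactly-once usage across n, c, d
affine: ✓, no duplicate uses among n, c, d
relevant: ✓, at least one use each (n, c, d)
unrestricted: ✓, well-typed at (P -> R) -> P; no restrictions here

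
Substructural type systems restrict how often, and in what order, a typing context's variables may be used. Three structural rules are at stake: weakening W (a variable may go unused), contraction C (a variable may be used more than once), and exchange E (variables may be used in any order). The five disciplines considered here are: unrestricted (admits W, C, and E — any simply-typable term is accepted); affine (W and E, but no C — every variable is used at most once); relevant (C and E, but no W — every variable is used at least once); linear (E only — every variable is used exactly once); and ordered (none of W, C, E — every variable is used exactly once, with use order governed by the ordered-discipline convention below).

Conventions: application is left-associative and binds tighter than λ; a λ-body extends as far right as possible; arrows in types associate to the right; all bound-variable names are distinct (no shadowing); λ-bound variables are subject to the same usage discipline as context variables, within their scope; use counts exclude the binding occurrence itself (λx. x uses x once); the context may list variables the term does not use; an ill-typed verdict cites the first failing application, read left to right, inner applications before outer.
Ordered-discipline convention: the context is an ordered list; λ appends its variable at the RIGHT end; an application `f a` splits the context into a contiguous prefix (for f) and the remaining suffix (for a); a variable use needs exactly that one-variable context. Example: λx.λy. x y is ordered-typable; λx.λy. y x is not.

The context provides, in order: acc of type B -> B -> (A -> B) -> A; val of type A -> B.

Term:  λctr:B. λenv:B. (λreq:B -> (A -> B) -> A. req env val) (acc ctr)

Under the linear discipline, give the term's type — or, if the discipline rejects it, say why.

term : B -> B -> A
use counts: acc: 1; val: 1; ctr (bound): 1; env (bound): 1; req (bound): 1
uses in reading order: req, env, val, acc, ctr
typing: well-typed — term : B -> B -> A
across the five disciplines: ordered ✗ | linear ✓ | affine ✓ | relevant ✓ | unrestricted ✓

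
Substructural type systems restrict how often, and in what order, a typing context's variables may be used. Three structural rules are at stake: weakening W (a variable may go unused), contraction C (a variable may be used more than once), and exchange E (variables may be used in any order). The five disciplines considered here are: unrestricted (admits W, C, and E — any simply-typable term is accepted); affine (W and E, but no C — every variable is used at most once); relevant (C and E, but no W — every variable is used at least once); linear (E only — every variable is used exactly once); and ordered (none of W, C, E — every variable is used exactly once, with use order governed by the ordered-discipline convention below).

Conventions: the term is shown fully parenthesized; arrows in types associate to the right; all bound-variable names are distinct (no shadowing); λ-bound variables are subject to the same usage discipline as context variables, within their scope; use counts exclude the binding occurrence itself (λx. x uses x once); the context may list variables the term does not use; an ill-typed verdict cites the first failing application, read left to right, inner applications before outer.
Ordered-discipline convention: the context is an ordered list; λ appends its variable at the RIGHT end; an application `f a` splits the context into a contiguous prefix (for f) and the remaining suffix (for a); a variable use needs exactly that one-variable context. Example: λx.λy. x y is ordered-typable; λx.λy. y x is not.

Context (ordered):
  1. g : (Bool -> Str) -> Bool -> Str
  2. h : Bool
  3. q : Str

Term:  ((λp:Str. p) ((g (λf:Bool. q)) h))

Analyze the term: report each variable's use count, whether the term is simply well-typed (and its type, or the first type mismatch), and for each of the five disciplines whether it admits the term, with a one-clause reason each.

usage: g: 1×; h: 1×; q: 1×; p (λ-bound): 1×; f (λ-bound): 0×
order of uses: p, g, q, h
typing: well-typed at Str
ordered: ✗ — f left unused
linear: ✗ — f left unused
affine: ✓ — no duplicate uses among g, h, q, p, f
relevant: ✗ — f left unused
unrestricted: ✓ — type-checks (Str) and nothing is barred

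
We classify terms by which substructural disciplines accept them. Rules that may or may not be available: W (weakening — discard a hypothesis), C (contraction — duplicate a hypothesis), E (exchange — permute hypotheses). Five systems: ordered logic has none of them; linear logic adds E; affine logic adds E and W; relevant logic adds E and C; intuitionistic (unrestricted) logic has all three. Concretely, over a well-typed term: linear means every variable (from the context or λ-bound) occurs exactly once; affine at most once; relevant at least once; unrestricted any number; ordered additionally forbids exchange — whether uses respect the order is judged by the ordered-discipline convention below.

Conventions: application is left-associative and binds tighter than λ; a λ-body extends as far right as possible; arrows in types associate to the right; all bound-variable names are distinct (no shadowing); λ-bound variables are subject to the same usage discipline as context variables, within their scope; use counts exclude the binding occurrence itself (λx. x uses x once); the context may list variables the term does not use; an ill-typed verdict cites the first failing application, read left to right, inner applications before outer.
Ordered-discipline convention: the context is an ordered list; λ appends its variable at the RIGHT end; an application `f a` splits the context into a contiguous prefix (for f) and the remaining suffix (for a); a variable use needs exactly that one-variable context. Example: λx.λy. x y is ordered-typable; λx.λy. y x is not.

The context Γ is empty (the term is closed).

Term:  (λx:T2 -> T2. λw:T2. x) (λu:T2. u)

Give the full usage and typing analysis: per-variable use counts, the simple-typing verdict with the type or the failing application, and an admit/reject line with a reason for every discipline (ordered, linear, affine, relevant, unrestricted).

counts: x [bound] ×1, w [bound] ×0, u [bound] ×1
uses in reading order: x, u
typing: ✓ — T2 -> T2 -> T2
ordered ✗ (needs weakening: w unused)
linear ✗ (needs weakening: w unused)
affine ✓ (no duplicate uses among x, w, u)
relevant ✗ (needs weakening: w unused)
unrestricted ✓ (typability at T2 -> T2 -> T2 is all that's needed)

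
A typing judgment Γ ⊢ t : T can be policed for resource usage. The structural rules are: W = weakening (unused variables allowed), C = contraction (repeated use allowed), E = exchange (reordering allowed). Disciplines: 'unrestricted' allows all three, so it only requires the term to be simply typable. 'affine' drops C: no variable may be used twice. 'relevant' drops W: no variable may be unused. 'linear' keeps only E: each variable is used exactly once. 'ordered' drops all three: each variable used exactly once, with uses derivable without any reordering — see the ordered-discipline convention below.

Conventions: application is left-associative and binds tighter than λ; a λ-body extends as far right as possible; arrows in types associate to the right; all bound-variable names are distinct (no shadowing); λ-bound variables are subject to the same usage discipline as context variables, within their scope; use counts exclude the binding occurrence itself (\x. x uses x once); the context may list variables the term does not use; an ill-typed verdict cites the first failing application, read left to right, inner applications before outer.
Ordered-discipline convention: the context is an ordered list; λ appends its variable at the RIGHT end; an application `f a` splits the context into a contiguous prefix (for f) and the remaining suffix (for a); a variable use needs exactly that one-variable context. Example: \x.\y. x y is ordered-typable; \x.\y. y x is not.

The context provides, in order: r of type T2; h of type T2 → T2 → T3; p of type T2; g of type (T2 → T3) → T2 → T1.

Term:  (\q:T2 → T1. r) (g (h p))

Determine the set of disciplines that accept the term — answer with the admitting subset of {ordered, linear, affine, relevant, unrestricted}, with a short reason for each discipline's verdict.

accepted by: affine, unrestricted
counts: r: 1; h: 1; p: 1; g: 1; q (λ-bound): 0
order of uses: r, g, h, p
typing: well-typed — term : T2
ordered ✗ (q never used (weakening))
linear ✗ (q never used (weakening))
affine ✓ (none of r, h, p, g, q used more than once)
relevant ✗ (q never used (weakening))
unrestricted ✓ (type-checks (T2) and nothing is barred)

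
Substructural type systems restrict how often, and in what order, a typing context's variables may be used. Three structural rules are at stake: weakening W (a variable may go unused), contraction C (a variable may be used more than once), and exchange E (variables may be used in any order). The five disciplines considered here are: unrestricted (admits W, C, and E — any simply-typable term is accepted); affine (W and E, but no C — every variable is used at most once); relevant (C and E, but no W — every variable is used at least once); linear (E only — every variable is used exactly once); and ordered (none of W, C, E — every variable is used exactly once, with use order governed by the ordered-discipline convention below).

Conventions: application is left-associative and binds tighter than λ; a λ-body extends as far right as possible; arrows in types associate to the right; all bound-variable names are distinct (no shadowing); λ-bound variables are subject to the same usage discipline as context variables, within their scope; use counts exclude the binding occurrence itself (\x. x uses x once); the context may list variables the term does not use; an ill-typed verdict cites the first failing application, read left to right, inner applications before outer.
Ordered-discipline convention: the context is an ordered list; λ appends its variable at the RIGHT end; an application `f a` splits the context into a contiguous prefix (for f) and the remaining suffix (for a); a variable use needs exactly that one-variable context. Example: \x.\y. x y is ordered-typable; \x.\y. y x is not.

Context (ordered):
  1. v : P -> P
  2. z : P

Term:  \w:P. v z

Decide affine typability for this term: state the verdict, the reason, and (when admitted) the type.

yes — at most one use each (v, z, w); term : P -> P
usage: v=1; z=1; w [bound]=0
use order (left to right): v, z
typing: well-typed at P -> P
summary: ordered ✗ · linear ✗ · affine ✓ · relevant ✗ · unrestricted ✓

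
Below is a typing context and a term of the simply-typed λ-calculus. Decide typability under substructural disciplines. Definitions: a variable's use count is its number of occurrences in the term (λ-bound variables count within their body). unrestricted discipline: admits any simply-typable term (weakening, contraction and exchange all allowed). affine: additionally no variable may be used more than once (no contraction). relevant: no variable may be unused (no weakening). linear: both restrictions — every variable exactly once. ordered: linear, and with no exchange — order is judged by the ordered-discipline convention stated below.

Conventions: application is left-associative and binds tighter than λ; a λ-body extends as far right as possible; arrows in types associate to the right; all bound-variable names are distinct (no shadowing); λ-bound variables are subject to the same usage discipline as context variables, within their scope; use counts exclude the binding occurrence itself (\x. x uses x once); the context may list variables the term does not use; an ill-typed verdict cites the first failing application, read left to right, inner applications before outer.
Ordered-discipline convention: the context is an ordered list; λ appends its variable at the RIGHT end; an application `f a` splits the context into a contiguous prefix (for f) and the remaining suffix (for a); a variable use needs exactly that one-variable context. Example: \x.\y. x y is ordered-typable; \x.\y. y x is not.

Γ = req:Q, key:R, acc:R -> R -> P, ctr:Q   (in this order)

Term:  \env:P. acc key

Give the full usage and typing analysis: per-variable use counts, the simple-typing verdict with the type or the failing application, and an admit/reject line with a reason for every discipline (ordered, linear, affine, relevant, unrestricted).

use counts: req: 0; key: 1; acc: 1; ctr: 0; env [bound]: 0
order of uses: acc, key
typing: ✓ — P -> R -> P
ordered ✗ (unused: req, ctr, env — weakening required)
linear ✗ (unused: req, ctr, env — weakening required)
affine ✓ (at most one use each (req, key, acc, ctr, env))
relevant ✗ (unused: req, ctr, env — weakening required)
unrestricted ✓ (well-typed at P -> R -> P; no restrictions here)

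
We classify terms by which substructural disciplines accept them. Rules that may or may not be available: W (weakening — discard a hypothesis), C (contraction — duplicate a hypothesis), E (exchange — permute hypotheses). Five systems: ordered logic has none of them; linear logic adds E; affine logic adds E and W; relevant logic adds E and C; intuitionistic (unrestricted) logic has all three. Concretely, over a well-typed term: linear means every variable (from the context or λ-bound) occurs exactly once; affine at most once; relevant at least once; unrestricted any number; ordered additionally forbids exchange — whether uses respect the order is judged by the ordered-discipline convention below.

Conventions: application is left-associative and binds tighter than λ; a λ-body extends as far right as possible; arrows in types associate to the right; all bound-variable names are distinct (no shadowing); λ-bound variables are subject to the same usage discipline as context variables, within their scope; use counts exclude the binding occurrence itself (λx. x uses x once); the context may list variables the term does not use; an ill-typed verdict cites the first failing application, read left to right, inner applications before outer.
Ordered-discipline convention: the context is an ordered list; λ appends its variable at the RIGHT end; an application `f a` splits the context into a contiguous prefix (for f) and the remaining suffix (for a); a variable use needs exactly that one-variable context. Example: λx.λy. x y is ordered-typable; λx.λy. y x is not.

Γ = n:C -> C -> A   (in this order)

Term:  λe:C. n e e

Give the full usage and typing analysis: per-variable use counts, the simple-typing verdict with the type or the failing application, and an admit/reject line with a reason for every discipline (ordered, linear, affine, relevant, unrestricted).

variable uses: n=1; e [bound]=2
order of uses: n, e, e
typing: well-typed at C -> A
ordered: ✗, uses contraction: e ×2
linear: ✗, uses contraction: e ×2
affine: ✗, uses contraction: e ×2
relevant: ✓, at least one use each (n, e)
unrestricted: ✓, typability at C -> A is all that's needed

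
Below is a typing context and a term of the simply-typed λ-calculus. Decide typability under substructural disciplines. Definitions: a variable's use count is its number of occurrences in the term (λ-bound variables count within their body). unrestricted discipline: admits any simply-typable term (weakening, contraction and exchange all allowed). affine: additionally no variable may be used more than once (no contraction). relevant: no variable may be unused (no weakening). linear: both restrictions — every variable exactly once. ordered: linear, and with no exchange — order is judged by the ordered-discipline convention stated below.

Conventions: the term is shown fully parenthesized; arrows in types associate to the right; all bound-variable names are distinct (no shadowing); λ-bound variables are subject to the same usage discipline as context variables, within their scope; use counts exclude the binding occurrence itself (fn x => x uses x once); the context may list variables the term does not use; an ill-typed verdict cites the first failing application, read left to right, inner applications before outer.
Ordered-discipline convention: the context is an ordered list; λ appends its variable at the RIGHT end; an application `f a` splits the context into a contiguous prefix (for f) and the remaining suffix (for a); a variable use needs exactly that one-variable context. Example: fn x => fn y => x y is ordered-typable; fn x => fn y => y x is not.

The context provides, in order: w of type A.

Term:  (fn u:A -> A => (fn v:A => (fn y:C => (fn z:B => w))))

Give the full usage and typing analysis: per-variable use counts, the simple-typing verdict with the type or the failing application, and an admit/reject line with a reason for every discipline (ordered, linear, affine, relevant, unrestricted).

usage: w: 1×; u (bound): 0×; v (bound): 0×; y (bound): 0×; z (bound): 0×
uses in reading order: w
typing: ✓ — (A -> A) -> A -> C -> B -> A
ordered: ✗, needs weakening: u, v, y, z unused
linear: ✗, needs weakening: u, v, y, z unused
affine: ✓, w, u, v, y, z: no repeats, contraction unneeded
relevant: ✗, needs weakening: u, v, y, z unused
unrestricted: ✓, well-typed at (A -> A) -> A -> C -> B -> A; no restrictions here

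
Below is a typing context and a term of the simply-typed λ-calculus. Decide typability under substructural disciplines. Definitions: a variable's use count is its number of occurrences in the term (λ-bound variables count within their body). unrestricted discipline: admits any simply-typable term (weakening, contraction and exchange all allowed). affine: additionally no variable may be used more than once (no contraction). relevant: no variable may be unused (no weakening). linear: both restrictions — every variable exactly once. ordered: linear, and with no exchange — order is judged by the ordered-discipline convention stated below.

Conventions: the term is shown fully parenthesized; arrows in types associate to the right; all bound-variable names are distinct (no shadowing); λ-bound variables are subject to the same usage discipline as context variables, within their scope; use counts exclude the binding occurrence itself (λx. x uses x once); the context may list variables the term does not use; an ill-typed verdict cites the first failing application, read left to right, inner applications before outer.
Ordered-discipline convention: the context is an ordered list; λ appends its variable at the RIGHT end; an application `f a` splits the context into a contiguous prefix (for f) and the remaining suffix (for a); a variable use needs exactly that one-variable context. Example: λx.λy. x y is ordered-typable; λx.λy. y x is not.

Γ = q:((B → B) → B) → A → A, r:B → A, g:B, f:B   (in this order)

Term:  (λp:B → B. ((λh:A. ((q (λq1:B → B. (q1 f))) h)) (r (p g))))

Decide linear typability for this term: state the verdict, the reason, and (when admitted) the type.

yes — single use per variable (q, r, g, f, p, h, q1); term : (B → B) → A
use counts: q: 1, r: 1, g: 1, f: 1, p [bound]: 1, h [bound]: 1, q1 [bound]: 1
uses in reading order: q, q1, f, h, r, p, g
typing: ✓ — (B → B) → A
summary: ordered ✗ | linear ✓ | affine ✓ | relevant ✓ | unrestricted ✓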